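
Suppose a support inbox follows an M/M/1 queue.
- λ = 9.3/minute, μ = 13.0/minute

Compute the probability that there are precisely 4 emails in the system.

ρ = λ/μ = 9.3/13.0 = 0.71538
P(n) = (1-ρ)ρⁿ
P(4) = (1-0.71538) × 0.71538^4
P(4) = 0.2846 × 0.2619
P(4) = 0.07454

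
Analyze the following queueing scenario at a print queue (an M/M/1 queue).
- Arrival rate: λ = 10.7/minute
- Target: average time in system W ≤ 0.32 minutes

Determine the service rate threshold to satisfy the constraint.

For M/M/1: W = 1/(μ-λ)
Need W ≤ 0.32, so 1/(μ-λ) ≤ 0.32
μ - λ ≥ 1/0.32 = 3.1250
μ ≥ 10.7 + 3.1250 = 13.8250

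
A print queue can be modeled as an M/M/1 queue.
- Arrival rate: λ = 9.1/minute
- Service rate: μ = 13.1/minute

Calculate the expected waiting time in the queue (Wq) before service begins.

First, compute utilization: ρ = λ/μ = 9.1/13.1 = 0.6947
For M/M/1: Wq = λ/(μ(μ-λ))
Wq = 9.1/(13.1 × (13.1-9.1))
Wq = 9.1/(13.1 × 4.00)
Wq = 0.1737 minutes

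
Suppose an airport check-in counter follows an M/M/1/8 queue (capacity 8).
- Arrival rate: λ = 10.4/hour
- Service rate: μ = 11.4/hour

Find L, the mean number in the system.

ρ = λ/μ = 10.4/11.4 = 0.91228
P₀ = (1-ρ)/(1-ρ^(K+1)) = (1-0.91228)/(1-0.91228^9) = 0.08772/0.5623 = 0.1560
P_K = P₀×ρ^K = 0.15600 × 0.91228^8 = 0.15600 × 0.47976 = 0.07484
L = ρ[1 - (K+1)ρ^K + Kρ^(K+1)] / [(1-ρ)(1-ρ^(K+1))]
L = 0.91228 × (1 - 9×0.4797613 + 8×0.4376767) / ((1 - 0.91228) × (1 - 0.4376767)) = 3.3949 passengers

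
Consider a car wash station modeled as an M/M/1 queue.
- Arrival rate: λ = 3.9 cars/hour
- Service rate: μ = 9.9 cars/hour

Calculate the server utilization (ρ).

Server utilization: ρ = λ/μ
ρ = 3.9/9.9 = 0.3939
The server is busy 39.39% of the time.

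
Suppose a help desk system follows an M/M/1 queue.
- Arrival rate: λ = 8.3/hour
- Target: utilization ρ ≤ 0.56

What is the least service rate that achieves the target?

ρ = λ/μ, so μ = λ/ρ
μ ≥ 8.3/0.56 = 14.8214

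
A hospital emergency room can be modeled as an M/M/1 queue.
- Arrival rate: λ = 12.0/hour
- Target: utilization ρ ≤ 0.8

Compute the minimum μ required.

ρ = λ/μ, so μ = λ/ρ
μ ≥ 12.0/0.8 = 15.0000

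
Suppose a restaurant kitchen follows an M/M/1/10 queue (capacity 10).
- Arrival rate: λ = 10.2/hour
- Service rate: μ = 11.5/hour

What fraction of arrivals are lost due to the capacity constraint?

ρ = λ/μ = 10.2/11.5 = 0.88696
P₀ = (1-ρ)/(1-ρ^(K+1)) = (1-0.88696)/(1-0.88696^11) = 0.11304/0.73273 = 0.1543
P_K = P₀×ρ^K = 0.1543 × 0.88696^10 = 0.1543 × 0.3013 = 0.04649
Blocking probability = 4.65%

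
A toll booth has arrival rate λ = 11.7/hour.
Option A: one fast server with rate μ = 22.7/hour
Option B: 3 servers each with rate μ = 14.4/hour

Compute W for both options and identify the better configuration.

Option A: single server μ = 22.7 (M/M/1)
  ρ_A = 11.7/22.7 = 0.5154
  W_A = 1/(μ-λ) = 1/(22.7-11.7) = 1/11.00 = 0.09091

Option B: 3 servers μ = 14.4 (M/M/3)
  ρ_B = λ/(cμ) = 11.7/(3×14.4) = 0.2708
  Offered load a = λ/μ = cρ = 11.7/14.4 = 0.8125
  P₀ = [ Σₙ₌₀^2 aⁿ/n! + a^3/(3!(1-ρ)) ]⁻¹
  Σ = a^0/0! + a^1/1! + a^2/2! = 1.0000 + 0.8125 + 0.3301 = 2.1426
  a^3/(3!(1-ρ)) = 0.5364/(6 × 0.7292) = 0.1226
  P₀ = 1/(2.1426 + 0.1226) = 0.4415
  Lq = P₀·a^3·ρ / (3!(1-ρ)²) = 0.4415 × 0.5364 × 0.2708 / (6 × 0.5317) = 0.02010
  Wq_B = Lq/λ = 0.02010/11.7 = 0.001718
  W_B = Wq_B + 1/μ = 0.001718 + 0.06944 = 0.07116

Since W_B = 0.07116 < W_A = 0.09091, Option B (multiple servers) has the shorter time in system.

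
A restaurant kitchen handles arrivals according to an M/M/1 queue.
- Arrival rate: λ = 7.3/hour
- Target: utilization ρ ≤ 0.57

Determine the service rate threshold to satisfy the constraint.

ρ = λ/μ, so μ = λ/ρ
μ ≥ 7.3/0.57 = 12.8070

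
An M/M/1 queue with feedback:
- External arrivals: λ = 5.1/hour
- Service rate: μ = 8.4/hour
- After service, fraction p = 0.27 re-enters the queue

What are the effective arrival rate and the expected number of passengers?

Effective arrival rate: λ_eff = λ/(1-p) = 5.1/(1-0.27) = 5.1/0.73 = 6.986301
ρ = λ_eff/μ = 6.986301/8.4 = 0.831703
L = ρ/(1-ρ) = 0.831703/(1-0.831703) = 4.9419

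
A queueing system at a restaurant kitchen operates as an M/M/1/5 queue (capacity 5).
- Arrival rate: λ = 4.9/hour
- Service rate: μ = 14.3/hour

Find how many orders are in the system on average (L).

ρ = λ/μ = 4.9/14.3 = 0.342657
P₀ = (1-ρ)/(1-ρ^(K+1)) = (1-0.342657)/(1-0.342657^6) = 0.6573/0.9984 = 0.6584
P_K = P₀×ρ^K = 0.6584 × 0.342657^5 = 0.6584 × 0.004724 = 0.003110
L = ρ[1 - (K+1)ρ^K + Kρ^(K+1)] / [(1-ρ)(1-ρ^(K+1))]
L = 0.342657 × (1 - 6×0.004724 + 5×0.001619) / ((1 - 0.342657) × (1 - 0.001619)) = 0.5115 orders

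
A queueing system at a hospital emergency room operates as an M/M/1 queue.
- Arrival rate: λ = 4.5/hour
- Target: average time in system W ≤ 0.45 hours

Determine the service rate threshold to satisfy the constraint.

For M/M/1: W = 1/(μ-λ)
Need W ≤ 0.45, so 1/(μ-λ) ≤ 0.45
μ - λ ≥ 1/0.45 = 2.2222
μ ≥ 4.5 + 2.2222 = 6.7222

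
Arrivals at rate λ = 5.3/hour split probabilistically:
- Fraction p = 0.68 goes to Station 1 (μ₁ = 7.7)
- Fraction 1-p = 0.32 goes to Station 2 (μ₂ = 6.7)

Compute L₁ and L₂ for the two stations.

Effective rates: λ₁ = 5.3×0.68 = 3.604, λ₂ = 5.3×0.32 = 1.696
Station 1: ρ₁ = 3.604/7.7 = 0.46805, L₁ = ρ₁/(1-ρ₁) = 0.46805/(1-0.46805) = 0.8799
Station 2: ρ₂ = 1.696/6.7 = 0.2531, L₂ = ρ₂/(1-ρ₂) = 0.2531/(1-0.2531) = 0.3389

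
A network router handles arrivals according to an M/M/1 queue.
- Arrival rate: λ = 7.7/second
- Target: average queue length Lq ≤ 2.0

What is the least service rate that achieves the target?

For M/M/1: Lq = λ²/(μ(μ-λ))
Need Lq ≤ 2.0, i.e. μ(μ-λ) ≥ λ²/2.0
μ² - 7.7μ - 59.29/2.0 ≥ 0  →  μ² - 7.7μ - 29.6450 ≥ 0
Quadratic formula (positive root): μ = [λ + √(λ² + 4×29.6450)]/2
Discriminant: 59.29 + 4×29.6450 = 177.8700, √177.8700 = 13.3368
μ ≥ (7.7 + 13.3368)/2 = 10.5184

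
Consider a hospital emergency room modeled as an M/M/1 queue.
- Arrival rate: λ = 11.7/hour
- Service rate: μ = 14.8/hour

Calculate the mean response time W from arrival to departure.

First, compute utilization: ρ = λ/μ = 11.7/14.8 = 0.7905
For M/M/1: W = 1/(μ-λ)
W = 1/(14.8-11.7) = 1/3.10
W = 0.3226 hours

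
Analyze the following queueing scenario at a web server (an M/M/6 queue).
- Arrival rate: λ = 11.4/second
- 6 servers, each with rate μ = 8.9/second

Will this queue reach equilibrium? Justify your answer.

Stability requires ρ = λ/(cμ) < 1
ρ = 11.4/(6 × 8.9) = 11.4/53.40 = 0.2135
Since 0.2135 < 1, the system is STABLE.
The servers are busy 21.35% of the time.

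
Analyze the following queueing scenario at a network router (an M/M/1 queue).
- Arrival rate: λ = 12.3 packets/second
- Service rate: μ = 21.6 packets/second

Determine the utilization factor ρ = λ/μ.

Server utilization: ρ = λ/μ
ρ = 12.3/21.6 = 0.5694
The server is busy 56.94% of the time.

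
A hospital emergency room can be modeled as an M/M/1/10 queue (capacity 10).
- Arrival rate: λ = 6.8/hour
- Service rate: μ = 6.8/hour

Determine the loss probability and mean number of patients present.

ρ = λ/μ = 6.8/6.8 = 1 exactly.
With ρ = 1 the usual (1-ρ)/(1-ρ^(K+1)) form is 0/0; instead every state 0..K is equally likely.
P₀ = 1/(K+1) = 1/11 = 0.09091
P_K = P₀×ρ^K = P₀ = 0.09091
Blocking probability P_10 = 0.09091 (9.09%)
L = K/2 = 10/2 = 5.0000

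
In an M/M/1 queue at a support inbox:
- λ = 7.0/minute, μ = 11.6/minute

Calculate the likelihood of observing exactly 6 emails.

ρ = λ/μ = 7.0/11.6 = 0.60345
P(n) = (1-ρ)ρⁿ
P(6) = (1-0.60345) × 0.60345^6
P(6) = 0.3965 × 0.04829
P(6) = 0.01915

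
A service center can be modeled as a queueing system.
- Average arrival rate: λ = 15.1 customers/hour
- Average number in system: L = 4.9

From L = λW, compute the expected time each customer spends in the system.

Little's Law: L = λW, so W = L/λ
W = 4.9/15.1 = 0.3245 hours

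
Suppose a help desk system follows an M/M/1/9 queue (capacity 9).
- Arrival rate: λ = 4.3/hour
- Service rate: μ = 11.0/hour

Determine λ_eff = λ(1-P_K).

ρ = λ/μ = 4.3/11.0 = 0.39091
P₀ = (1-ρ)/(1-ρ^(K+1)) = (1-0.39091)/(1-0.39091^10) = 0.60909/0.99992 = 0.6091
P_K = P₀×ρ^K = 0.60914 × 0.39091^9 = 0.60914 × 0.00021315 = 0.0001298
λ_eff = λ(1-P_K) = 4.3 × (1 - 0.0001298) = 4.3 × 0.99987 = 4.2994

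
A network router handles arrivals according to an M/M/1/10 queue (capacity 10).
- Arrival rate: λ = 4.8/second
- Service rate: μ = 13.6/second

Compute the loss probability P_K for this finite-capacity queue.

ρ = λ/μ = 4.8/13.6 = 0.35294
P₀ = (1-ρ)/(1-ρ^(K+1)) = (1-0.35294)/(1-0.35294^11) = 0.6471/1.0000 = 0.6471
P_K = P₀×ρ^K = 0.6471 × 0.35294^10 = 0.6471 × 0.00002999 = 0.00001941
Blocking probability = 0.001941%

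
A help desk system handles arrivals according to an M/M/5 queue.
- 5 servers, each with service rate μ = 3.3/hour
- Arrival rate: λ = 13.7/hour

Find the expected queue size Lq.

Traffic intensity: ρ = λ/(cμ) = 13.7/(5×3.3) = 0.8303
Since ρ = 0.8303 < 1, system is stable.
Offered load a = λ/μ = cρ = 13.7/3.3 = 4.1515
P₀ = [ Σₙ₌₀^4 aⁿ/n! + a^5/(5!(1-ρ)) ]⁻¹
Σ = a^0/0! + a^1/1! + a^2/2! + a^3/3! + a^4/4! = 1.0000 + 4.1515 + 8.6175 + 11.9253 + 12.3770 = 38.0713
a^5/(5!(1-ρ)) = 1233.1989/(120 × 0.169697) = 60.5589
P₀ = 1/(38.0713 + 60.5589) = 0.01014
Lq = P₀·a^5·ρ / (5!(1-ρ)²) = 0.01014 × 1233.1989 × 0.8303 / (120 × 0.02880) = 3.0042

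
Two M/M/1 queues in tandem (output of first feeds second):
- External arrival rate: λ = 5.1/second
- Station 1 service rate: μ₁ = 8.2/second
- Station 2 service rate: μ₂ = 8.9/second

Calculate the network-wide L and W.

By Jackson's theorem, each station behaves as independent M/M/1.
Station 1: ρ₁ = 5.1/8.2 = 0.6220, L₁ = ρ₁/(1-ρ₁) = λ/(μ₁-λ) = 5.1/3.10 = 1.6452
Station 2: ρ₂ = 5.1/8.9 = 0.5730, L₂ = ρ₂/(1-ρ₂) = λ/(μ₂-λ) = 5.1/3.80 = 1.3421
Total: L = L₁ + L₂ = 1.6452 + 1.3421 = 2.9873
W = L/λ = 2.9873/5.1 = 0.5857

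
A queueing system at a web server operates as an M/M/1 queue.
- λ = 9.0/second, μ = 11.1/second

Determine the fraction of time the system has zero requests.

ρ = λ/μ = 9.0/11.1 = 0.8108
P(0) = 1 - ρ = 1 - 0.8108 = 0.1892
The server is idle 18.92% of the time.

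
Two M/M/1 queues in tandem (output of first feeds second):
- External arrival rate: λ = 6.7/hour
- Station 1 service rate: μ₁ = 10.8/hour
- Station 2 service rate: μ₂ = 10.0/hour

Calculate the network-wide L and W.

By Jackson's theorem, each station behaves as independent M/M/1.
Station 1: ρ₁ = 6.7/10.8 = 0.6204, L₁ = ρ₁/(1-ρ₁) = λ/(μ₁-λ) = 6.7/4.10 = 1.6341
Station 2: ρ₂ = 6.7/10.0 = 0.6700, L₂ = ρ₂/(1-ρ₂) = λ/(μ₂-λ) = 6.7/3.30 = 2.0303
Total: L = L₁ + L₂ = 1.6341 + 2.0303 = 3.6644
W = L/λ = 3.6644/6.7 = 0.5469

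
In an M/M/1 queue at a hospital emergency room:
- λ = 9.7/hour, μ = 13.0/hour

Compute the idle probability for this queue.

ρ = λ/μ = 9.7/13.0 = 0.7462
P(0) = 1 - ρ = 1 - 0.7462 = 0.2538
The server is idle 25.38% of the time.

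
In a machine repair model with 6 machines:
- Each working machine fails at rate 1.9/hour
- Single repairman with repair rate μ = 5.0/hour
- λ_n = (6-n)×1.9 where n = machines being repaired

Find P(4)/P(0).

P(4)/P(0) = ∏_{i=0}^{4-1} λ_i/μ_{i+1}
= (6-0)×1.9/5.0 × (6-1)×1.9/5.0 × (6-2)×1.9/5.0 × (6-3)×1.9/5.0
= 7.5065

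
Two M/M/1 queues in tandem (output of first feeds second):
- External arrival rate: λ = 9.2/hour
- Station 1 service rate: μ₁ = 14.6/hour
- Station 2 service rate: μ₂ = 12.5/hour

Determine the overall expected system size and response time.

By Jackson's theorem, each station behaves as independent M/M/1.
Station 1: ρ₁ = 9.2/14.6 = 0.6301, L₁ = ρ₁/(1-ρ₁) = λ/(μ₁-λ) = 9.2/5.40 = 1.7037
Station 2: ρ₂ = 9.2/12.5 = 0.7360, L₂ = ρ₂/(1-ρ₂) = λ/(μ₂-λ) = 9.2/3.30 = 2.7879
Total: L = L₁ + L₂ = 1.7037 + 2.7879 = 4.4916
W = L/λ = 4.4916/9.2 = 0.4882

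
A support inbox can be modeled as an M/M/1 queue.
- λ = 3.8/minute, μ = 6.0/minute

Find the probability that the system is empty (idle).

ρ = λ/μ = 3.8/6.0 = 0.6333
P(0) = 1 - ρ = 1 - 0.6333 = 0.3667
The server is idle 36.67% of the time.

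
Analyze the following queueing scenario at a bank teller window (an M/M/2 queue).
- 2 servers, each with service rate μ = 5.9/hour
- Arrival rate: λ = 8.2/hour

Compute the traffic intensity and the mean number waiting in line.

Traffic intensity: ρ = λ/(cμ) = 8.2/(2×5.9) = 0.6949
Since ρ = 0.6949 < 1, system is stable.
Offered load a = λ/μ = cρ = 8.2/5.9 = 1.3898
P₀ = [ Σₙ₌₀^1 aⁿ/n! + a^2/(2!(1-ρ)) ]⁻¹
Σ = a^0/0! + a^1/1! = 1.0000 + 1.3898 = 2.3898
a^2/(2!(1-ρ)) = 1.9316/(2 × 0.30508) = 3.1657
P₀ = 1/(2.3898 + 3.1657) = 0.1800
Lq = P₀·a^2·ρ / (2!(1-ρ)²) = 0.1800 × 1.9316 × 0.6949 / (2 × 0.09308) = 1.2979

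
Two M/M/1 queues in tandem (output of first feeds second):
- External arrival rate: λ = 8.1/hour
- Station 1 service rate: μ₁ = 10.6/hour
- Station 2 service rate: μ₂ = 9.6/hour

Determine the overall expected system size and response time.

By Jackson's theorem, each station behaves as independent M/M/1.
Station 1: ρ₁ = 8.1/10.6 = 0.7642, L₁ = ρ₁/(1-ρ₁) = λ/(μ₁-λ) = 8.1/2.50 = 3.2400
Station 2: ρ₂ = 8.1/9.6 = 0.8438, L₂ = ρ₂/(1-ρ₂) = λ/(μ₂-λ) = 8.1/1.50 = 5.4000
Total: L = L₁ + L₂ = 3.2400 + 5.4000 = 8.6400
W = L/λ = 8.6400/8.1 = 1.0667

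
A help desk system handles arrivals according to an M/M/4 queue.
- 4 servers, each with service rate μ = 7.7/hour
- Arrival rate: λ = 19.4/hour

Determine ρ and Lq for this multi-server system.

Traffic intensity: ρ = λ/(cμ) = 19.4/(4×7.7) = 0.6299
Since ρ = 0.6299 < 1, system is stable.
Offered load a = λ/μ = cρ = 19.4/7.7 = 2.5195
P₀ = [ Σₙ₌₀^3 aⁿ/n! + a^4/(4!(1-ρ)) ]⁻¹
Σ = a^0/0! + a^1/1! + a^2/2! + a^3/3! = 1.0000 + 2.5195 + 3.1739 + 2.6655 = 9.3589
a^4/(4!(1-ρ)) = 40.2943/(24 × 0.37013) = 4.5361
P₀ = 1/(9.3589 + 4.5361) = 0.07197
Lq = P₀·a^4·ρ / (4!(1-ρ)²) = 0.071969 × 40.2943 × 0.62987 / (24 × 0.13700) = 0.5555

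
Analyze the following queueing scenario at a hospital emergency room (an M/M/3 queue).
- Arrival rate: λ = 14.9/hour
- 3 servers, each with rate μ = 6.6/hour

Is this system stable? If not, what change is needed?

Stability requires ρ = λ/(cμ) < 1
ρ = 14.9/(3 × 6.6) = 14.9/19.80 = 0.7525
Since 0.7525 < 1, the system is STABLE.
The servers are busy 75.25% of the time.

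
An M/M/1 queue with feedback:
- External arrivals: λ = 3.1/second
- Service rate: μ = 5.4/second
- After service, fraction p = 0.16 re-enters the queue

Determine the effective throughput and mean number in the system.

Effective arrival rate: λ_eff = λ/(1-p) = 3.1/(1-0.16) = 3.1/0.84 = 3.69048
ρ = λ_eff/μ = 3.69048/5.4 = 0.68342
L = ρ/(1-ρ) = 0.68342/(1-0.68342) = 2.1588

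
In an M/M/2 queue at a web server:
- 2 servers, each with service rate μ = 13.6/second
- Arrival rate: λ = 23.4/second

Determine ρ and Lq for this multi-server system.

Traffic intensity: ρ = λ/(cμ) = 23.4/(2×13.6) = 0.8603
Since ρ = 0.8603 < 1, system is stable.
Offered load a = λ/μ = cρ = 23.4/13.6 = 1.7206
P₀ = [ Σₙ₌₀^1 aⁿ/n! + a^2/(2!(1-ρ)) ]⁻¹
Σ = a^0/0! + a^1/1! = 1.0000 + 1.7206 = 2.7206
a^2/(2!(1-ρ)) = 2.96042/(2 × 0.139706) = 10.5952
P₀ = 1/(2.7206 + 10.5952) = 0.07510
Lq = P₀·a^2·ρ / (2!(1-ρ)²) = 0.0750988 × 2.96042 × 0.860294 / (2 × 0.0195177) = 4.8998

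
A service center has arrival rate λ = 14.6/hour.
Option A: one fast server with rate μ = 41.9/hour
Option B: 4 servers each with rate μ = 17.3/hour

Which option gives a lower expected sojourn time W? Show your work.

Option A: single server μ = 41.9 (M/M/1)
  ρ_A = 14.6/41.9 = 0.3484
  W_A = 1/(μ-λ) = 1/(41.9-14.6) = 1/27.30 = 0.03663

Option B: 4 servers μ = 17.3 (M/M/4)
  ρ_B = λ/(cμ) = 14.6/(4×17.3) = 0.2110
  Offered load a = λ/μ = cρ = 14.6/17.3 = 0.8439
  P₀ = [ Σₙ₌₀^3 aⁿ/n! + a^4/(4!(1-ρ)) ]⁻¹
  Σ = a^0/0! + a^1/1! + a^2/2! + a^3/3! = 1.0000 + 0.8439 + 0.3561 + 0.1002 = 2.3002
  a^4/(4!(1-ρ)) = 0.5073/(24 × 0.7890) = 0.02679
  P₀ = 1/(2.3002 + 0.02679) = 0.4297
  Lq = P₀·a^4·ρ / (4!(1-ρ)²) = 0.42974 × 0.50726 × 0.21098 / (24 × 0.62255) = 0.003078
  Wq_B = Lq/λ = 0.003078/14.6 = 0.0002108
  W_B = Wq_B + 1/μ = 0.0002108 + 0.05780 = 0.05801

Since W_A = 0.03663 < W_B = 0.05801, Option A (single fast server) has the shorter time in system.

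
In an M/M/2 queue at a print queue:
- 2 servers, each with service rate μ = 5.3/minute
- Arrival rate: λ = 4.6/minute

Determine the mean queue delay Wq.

Traffic intensity: ρ = λ/(cμ) = 4.6/(2×5.3) = 0.4340
Since ρ = 0.4340 < 1, system is stable.
Offered load a = λ/μ = cρ = 4.6/5.3 = 0.8679
P₀ = [ Σₙ₌₀^1 aⁿ/n! + a^2/(2!(1-ρ)) ]⁻¹
Σ = a^0/0! + a^1/1! = 1.0000 + 0.8679 = 1.8679
a^2/(2!(1-ρ)) = 0.75329/(2 × 0.56604) = 0.6654
P₀ = 1/(1.8679 + 0.6654) = 0.3947
Lq = P₀·a^2·ρ / (2!(1-ρ)²) = 0.3947 × 0.7533 × 0.4340 / (2 × 0.3204) = 0.2014
Wq = Lq/λ = 0.2014/4.6 = 0.04378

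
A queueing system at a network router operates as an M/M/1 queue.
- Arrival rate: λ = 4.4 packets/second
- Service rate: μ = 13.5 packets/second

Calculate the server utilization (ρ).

Server utilization: ρ = λ/μ
ρ = 4.4/13.5 = 0.3259
The server is busy 32.59% of the time.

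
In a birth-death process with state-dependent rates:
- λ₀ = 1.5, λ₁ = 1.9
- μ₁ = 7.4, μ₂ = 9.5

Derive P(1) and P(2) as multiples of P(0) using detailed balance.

Balance equations:
State 0: λ₀P₀ = μ₁P₁ → P₁ = (λ₀/μ₁)P₀ = (1.5/7.4)P₀ = 0.2027P₀
State 1: P₂ = (λ₀λ₁)/(μ₁μ₂)P₀ = (1.5×1.9)/(7.4×9.5)P₀ = 0.04054P₀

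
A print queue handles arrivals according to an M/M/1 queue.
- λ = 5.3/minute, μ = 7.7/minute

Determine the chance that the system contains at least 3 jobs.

ρ = λ/μ = 5.3/7.7 = 0.6883
P(N ≥ n) = ρⁿ
P(N ≥ 3) = 0.6883^3
P(N ≥ 3) = 0.3261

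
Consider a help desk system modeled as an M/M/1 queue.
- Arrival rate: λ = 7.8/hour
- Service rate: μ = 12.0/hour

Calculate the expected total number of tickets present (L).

ρ = λ/μ = 7.8/12.0 = 0.6500
For M/M/1: L = λ/(μ-λ)
L = 7.8/(12.0-7.8) = 7.8/4.20
L = 1.8571 tickets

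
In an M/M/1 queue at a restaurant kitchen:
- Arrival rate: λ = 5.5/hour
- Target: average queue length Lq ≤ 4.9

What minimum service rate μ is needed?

For M/M/1: Lq = λ²/(μ(μ-λ))
Need Lq ≤ 4.9, i.e. μ(μ-λ) ≥ λ²/4.9
μ² - 5.5μ - 30.25/4.9 ≥ 0  →  μ² - 5.5μ - 6.17347 ≥ 0
Quadratic formula (positive root): μ = [λ + √(λ² + 4×6.17347)]/2
Discriminant: 30.25 + 4×6.17347 = 54.9439, √54.9439 = 7.4124
μ ≥ (5.5 + 7.4124)/2 = 6.4562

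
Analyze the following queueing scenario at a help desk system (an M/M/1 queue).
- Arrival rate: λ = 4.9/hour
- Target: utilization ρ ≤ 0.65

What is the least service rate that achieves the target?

ρ = λ/μ, so μ = λ/ρ
μ ≥ 4.9/0.65 = 7.5385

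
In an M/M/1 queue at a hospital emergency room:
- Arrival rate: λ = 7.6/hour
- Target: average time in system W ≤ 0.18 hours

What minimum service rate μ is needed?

For M/M/1: W = 1/(μ-λ)
Need W ≤ 0.18, so 1/(μ-λ) ≤ 0.18
μ - λ ≥ 1/0.18 = 5.5556
μ ≥ 7.6 + 5.5556 = 13.1556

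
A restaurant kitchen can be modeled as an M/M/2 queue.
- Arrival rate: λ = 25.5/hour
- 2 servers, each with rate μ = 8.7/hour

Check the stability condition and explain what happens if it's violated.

Stability requires ρ = λ/(cμ) < 1
ρ = 25.5/(2 × 8.7) = 25.5/17.40 = 1.4655
Since 1.4655 ≥ 1, the system is UNSTABLE.
Need c > λ/μ = 25.5/8.7 = 2.93.
Minimum servers needed: c = 3.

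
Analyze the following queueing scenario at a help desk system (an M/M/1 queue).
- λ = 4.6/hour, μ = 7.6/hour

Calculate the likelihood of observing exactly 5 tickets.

ρ = λ/μ = 4.6/7.6 = 0.60526
P(n) = (1-ρ)ρⁿ
P(5) = (1-0.60526) × 0.60526^5
P(5) = 0.3947 × 0.08123
P(5) = 0.03206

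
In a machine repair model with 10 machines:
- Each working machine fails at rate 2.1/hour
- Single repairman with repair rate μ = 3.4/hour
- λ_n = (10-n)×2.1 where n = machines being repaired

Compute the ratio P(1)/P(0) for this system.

P(1)/P(0) = ∏_{i=0}^{1-1} λ_i/μ_{i+1}
= (10-0)×2.1/3.4
= 6.1765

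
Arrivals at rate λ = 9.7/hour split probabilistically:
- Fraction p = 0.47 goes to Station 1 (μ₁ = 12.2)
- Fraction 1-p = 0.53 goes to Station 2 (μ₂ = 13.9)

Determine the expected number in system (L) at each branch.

Effective rates: λ₁ = 9.7×0.47 = 4.559, λ₂ = 9.7×0.53 = 5.141
Station 1: ρ₁ = 4.559/12.2 = 0.3736885, L₁ = ρ₁/(1-ρ₁) = 0.3736885/(1-0.3736885) = 0.5966
Station 2: ρ₂ = 5.141/13.9 = 0.36986, L₂ = ρ₂/(1-ρ₂) = 0.36986/(1-0.36986) = 0.5869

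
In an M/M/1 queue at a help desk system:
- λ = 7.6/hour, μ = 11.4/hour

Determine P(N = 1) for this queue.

ρ = λ/μ = 7.6/11.4 = 0.6667
P(n) = (1-ρ)ρⁿ
P(1) = (1-0.6667) × 0.6667^1
P(1) = 0.3333 × 0.6667
P(1) = 0.2222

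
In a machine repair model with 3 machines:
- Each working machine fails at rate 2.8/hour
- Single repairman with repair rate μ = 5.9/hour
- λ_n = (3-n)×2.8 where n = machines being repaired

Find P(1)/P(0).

P(1)/P(0) = ∏_{i=0}^{1-1} λ_i/μ_{i+1}
= (3-0)×2.8/5.9
= 1.4237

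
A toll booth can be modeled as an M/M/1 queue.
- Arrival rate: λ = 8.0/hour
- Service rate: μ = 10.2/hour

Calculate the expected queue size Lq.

ρ = λ/μ = 8.0/10.2 = 0.7843
For M/M/1: Lq = λ²/(μ(μ-λ))
Lq = 64.00/(10.2 × 2.20)
Lq = 2.8520 vehicles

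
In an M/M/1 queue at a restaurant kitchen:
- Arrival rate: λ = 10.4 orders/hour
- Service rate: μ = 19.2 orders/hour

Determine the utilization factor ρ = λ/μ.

Server utilization: ρ = λ/μ
ρ = 10.4/19.2 = 0.5417
The server is busy 54.17% of the time.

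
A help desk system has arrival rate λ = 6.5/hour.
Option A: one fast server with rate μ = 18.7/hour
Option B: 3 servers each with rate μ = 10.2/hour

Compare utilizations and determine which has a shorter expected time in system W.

Option A: single server μ = 18.7 (M/M/1)
  ρ_A = 6.5/18.7 = 0.3476
  W_A = 1/(μ-λ) = 1/(18.7-6.5) = 1/12.20 = 0.08197

Option B: 3 servers μ = 10.2 (M/M/3)
  ρ_B = λ/(cμ) = 6.5/(3×10.2) = 0.2124
  Offered load a = λ/μ = cρ = 6.5/10.2 = 0.6373
  P₀ = [ Σₙ₌₀^2 aⁿ/n! + a^3/(3!(1-ρ)) ]⁻¹
  Σ = a^0/0! + a^1/1! + a^2/2! = 1.0000 + 0.6373 + 0.2030 = 1.8403
  a^3/(3!(1-ρ)) = 0.25879/(6 × 0.78758) = 0.05476
  P₀ = 1/(1.8403 + 0.05476) = 0.5277
  Lq = P₀·a^3·ρ / (3!(1-ρ)²) = 0.5277 × 0.2588 × 0.2124 / (6 × 0.6203) = 0.007794
  Wq_B = Lq/λ = 0.007794/6.5 = 0.001199
  W_B = Wq_B + 1/μ = 0.001199 + 0.09804 = 0.09924

Since W_A = 0.08197 < W_B = 0.09924, Option A (single fast server) has the shorter time in system.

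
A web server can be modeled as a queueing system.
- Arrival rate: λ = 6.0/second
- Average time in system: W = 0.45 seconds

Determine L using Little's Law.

Little's Law: L = λW
L = 6.0 × 0.45 = 2.7000 requests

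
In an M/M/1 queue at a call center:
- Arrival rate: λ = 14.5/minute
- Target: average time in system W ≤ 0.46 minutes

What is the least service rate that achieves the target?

For M/M/1: W = 1/(μ-λ)
Need W ≤ 0.46, so 1/(μ-λ) ≤ 0.46
μ - λ ≥ 1/0.46 = 2.1739
μ ≥ 14.5 + 2.1739 = 16.6739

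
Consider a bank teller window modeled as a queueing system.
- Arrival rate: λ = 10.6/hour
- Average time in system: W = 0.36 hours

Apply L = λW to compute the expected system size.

Little's Law: L = λW
L = 10.6 × 0.36 = 3.8160 transactions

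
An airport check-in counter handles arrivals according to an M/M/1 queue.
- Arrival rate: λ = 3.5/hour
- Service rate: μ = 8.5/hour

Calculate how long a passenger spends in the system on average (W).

First, compute utilization: ρ = λ/μ = 3.5/8.5 = 0.4118
For M/M/1: W = 1/(μ-λ)
W = 1/(8.5-3.5) = 1/5.00
W = 0.2000 hours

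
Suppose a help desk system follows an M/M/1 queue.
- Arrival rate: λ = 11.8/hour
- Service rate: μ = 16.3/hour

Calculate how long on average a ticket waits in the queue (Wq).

First, compute utilization: ρ = λ/μ = 11.8/16.3 = 0.7239
For M/M/1: Wq = λ/(μ(μ-λ))
Wq = 11.8/(16.3 × (16.3-11.8))
Wq = 11.8/(16.3 × 4.50)
Wq = 0.1609 hours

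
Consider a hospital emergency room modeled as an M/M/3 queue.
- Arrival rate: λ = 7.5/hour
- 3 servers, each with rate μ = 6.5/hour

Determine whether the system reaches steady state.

Stability requires ρ = λ/(cμ) < 1
ρ = 7.5/(3 × 6.5) = 7.5/19.50 = 0.3846
Since 0.3846 < 1, the system is STABLE.
The servers are busy 38.46% of the time.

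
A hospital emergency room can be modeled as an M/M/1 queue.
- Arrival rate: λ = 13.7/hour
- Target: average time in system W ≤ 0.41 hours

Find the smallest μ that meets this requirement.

For M/M/1: W = 1/(μ-λ)
Need W ≤ 0.41, so 1/(μ-λ) ≤ 0.41
μ - λ ≥ 1/0.41 = 2.4390
μ ≥ 13.7 + 2.4390 = 16.1390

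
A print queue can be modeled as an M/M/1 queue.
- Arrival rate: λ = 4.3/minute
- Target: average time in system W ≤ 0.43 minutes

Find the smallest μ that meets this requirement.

For M/M/1: W = 1/(μ-λ)
Need W ≤ 0.43, so 1/(μ-λ) ≤ 0.43
μ - λ ≥ 1/0.43 = 2.3256
μ ≥ 4.3 + 2.3256 = 6.6256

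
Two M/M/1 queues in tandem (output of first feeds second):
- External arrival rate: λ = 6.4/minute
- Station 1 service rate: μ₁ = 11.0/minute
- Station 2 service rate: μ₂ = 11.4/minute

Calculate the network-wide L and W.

By Jackson's theorem, each station behaves as independent M/M/1.
Station 1: ρ₁ = 6.4/11.0 = 0.5818, L₁ = ρ₁/(1-ρ₁) = λ/(μ₁-λ) = 6.4/4.60 = 1.3913
Station 2: ρ₂ = 6.4/11.4 = 0.5614, L₂ = ρ₂/(1-ρ₂) = λ/(μ₂-λ) = 6.4/5.00 = 1.2800
Total: L = L₁ + L₂ = 1.3913 + 1.2800 = 2.6713
W = L/λ = 2.6713/6.4 = 0.4174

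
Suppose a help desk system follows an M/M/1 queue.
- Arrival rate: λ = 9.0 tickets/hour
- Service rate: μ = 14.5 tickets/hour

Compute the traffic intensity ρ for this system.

Server utilization: ρ = λ/μ
ρ = 9.0/14.5 = 0.6207
The server is busy 62.07% of the time.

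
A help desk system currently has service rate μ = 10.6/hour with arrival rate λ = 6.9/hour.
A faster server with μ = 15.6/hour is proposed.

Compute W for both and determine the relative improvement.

System 1: ρ₁ = 6.9/10.6 = 0.6509, W₁ = 1/(10.6-6.9) = 0.27027
System 2: ρ₂ = 6.9/15.6 = 0.4423, W₂ = 1/(15.6-6.9) = 0.11494
Improvement: (W₁-W₂)/W₁ = (0.27027-0.11494)/0.27027 = 57.47%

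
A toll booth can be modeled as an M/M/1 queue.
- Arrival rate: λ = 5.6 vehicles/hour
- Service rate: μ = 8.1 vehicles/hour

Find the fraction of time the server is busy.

Server utilization: ρ = λ/μ
ρ = 5.6/8.1 = 0.6914
The server is busy 69.14% of the time.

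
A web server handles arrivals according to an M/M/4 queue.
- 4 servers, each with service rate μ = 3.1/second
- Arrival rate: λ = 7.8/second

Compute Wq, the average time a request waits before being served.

Traffic intensity: ρ = λ/(cμ) = 7.8/(4×3.1) = 0.6290
Since ρ = 0.6290 < 1, system is stable.
Offered load a = λ/μ = cρ = 7.8/3.1 = 2.5161
P₀ = [ Σₙ₌₀^3 aⁿ/n! + a^4/(4!(1-ρ)) ]⁻¹
Σ = a^0/0! + a^1/1! + a^2/2! + a^3/3! = 1.0000 + 2.5161 + 3.1655 + 2.6549 = 9.3365
a^4/(4!(1-ρ)) = 40.0804/(24 × 0.37097) = 4.5018
P₀ = 1/(9.3365 + 4.5018) = 0.07226
Lq = P₀·a^4·ρ / (4!(1-ρ)²) = 0.07226 × 40.0804 × 0.6290 / (24 × 0.1376) = 0.5516
Wq = Lq/λ = 0.5516/7.8 = 0.07072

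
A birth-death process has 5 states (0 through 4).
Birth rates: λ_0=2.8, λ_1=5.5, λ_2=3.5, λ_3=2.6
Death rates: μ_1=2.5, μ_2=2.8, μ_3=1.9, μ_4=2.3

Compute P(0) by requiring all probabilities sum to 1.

Ratios P(n)/P(0) = (λ₀···λₙ₋₁)/(μ₁···μₙ):
P(1)/P(0) = (2.8)/(2.5) = 1.12000
P(2)/P(0) = (2.8×5.5)/(2.5×2.8) = 2.20000
P(3)/P(0) = (2.8×5.5×3.5)/(2.5×2.8×1.9) = 4.05263
P(4)/P(0) = (2.8×5.5×3.5×2.6)/(2.5×2.8×1.9×2.3) = 4.58124

Normalization: ∑ P(n) = 1
P(0) × (1.00000 + 1.12000 + 2.20000 + 4.05263 + 4.58124) = 1
P(0) × 12.9539 = 1
P(0) = 1/12.9539 = 0.07720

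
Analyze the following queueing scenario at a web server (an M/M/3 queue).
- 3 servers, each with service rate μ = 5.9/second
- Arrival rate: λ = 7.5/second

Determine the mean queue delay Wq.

Traffic intensity: ρ = λ/(cμ) = 7.5/(3×5.9) = 0.4237
Since ρ = 0.4237 < 1, system is stable.
Offered load a = λ/μ = cρ = 7.5/5.9 = 1.2712
P₀ = [ Σₙ₌₀^2 aⁿ/n! + a^3/(3!(1-ρ)) ]⁻¹
Σ = a^0/0! + a^1/1! + a^2/2! = 1.00000 + 1.27119 + 0.807957 = 3.0791
a^3/(3!(1-ρ)) = 2.0541/(6 × 0.57627) = 0.5941
P₀ = 1/(3.0791 + 0.5941) = 0.2722
Lq = P₀·a^3·ρ / (3!(1-ρ)²) = 0.2722 × 2.0541 × 0.4237 / (6 × 0.3321) = 0.1189
Wq = Lq/λ = 0.11892/7.5 = 0.01586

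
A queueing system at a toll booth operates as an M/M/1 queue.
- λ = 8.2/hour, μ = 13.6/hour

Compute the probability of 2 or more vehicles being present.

ρ = λ/μ = 8.2/13.6 = 0.6029
P(N ≥ n) = ρⁿ
P(N ≥ 2) = 0.6029^2
P(N ≥ 2) = 0.3635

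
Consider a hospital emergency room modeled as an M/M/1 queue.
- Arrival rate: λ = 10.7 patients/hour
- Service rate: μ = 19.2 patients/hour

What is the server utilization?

Server utilization: ρ = λ/μ
ρ = 10.7/19.2 = 0.5573
The server is busy 55.73% of the time.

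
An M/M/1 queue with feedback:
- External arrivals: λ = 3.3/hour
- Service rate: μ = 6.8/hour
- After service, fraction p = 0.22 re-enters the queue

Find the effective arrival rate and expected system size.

Effective arrival rate: λ_eff = λ/(1-p) = 3.3/(1-0.22) = 3.3/0.78 = 4.23077
ρ = λ_eff/μ = 4.23077/6.8 = 0.62217
L = ρ/(1-ρ) = 0.62217/(1-0.62217) = 1.6467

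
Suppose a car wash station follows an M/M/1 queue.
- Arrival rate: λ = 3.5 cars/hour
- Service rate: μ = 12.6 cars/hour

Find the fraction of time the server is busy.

Server utilization: ρ = λ/μ
ρ = 3.5/12.6 = 0.2778
The server is busy 27.78% of the time.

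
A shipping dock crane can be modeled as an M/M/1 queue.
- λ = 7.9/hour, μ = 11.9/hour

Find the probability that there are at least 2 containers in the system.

ρ = λ/μ = 7.9/11.9 = 0.66387
P(N ≥ n) = ρⁿ
P(N ≥ 2) = 0.66387^2
P(N ≥ 2) = 0.4407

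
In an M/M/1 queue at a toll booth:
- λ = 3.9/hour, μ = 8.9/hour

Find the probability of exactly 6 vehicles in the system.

ρ = λ/μ = 3.9/8.9 = 0.4382
P(n) = (1-ρ)ρⁿ
P(6) = (1-0.4382) × 0.4382^6
P(6) = 0.5618 × 0.007080
P(6) = 0.003978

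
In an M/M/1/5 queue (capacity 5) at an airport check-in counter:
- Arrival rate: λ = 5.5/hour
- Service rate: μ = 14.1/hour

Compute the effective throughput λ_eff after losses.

ρ = λ/μ = 5.5/14.1 = 0.390071
P₀ = (1-ρ)/(1-ρ^(K+1)) = (1-0.390071)/(1-0.390071^6) = 0.60993/0.99648 = 0.6121
P_K = P₀×ρ^K = 0.6121 × 0.390071^5 = 0.6121 × 0.009031 = 0.005528
λ_eff = λ(1-P_K) = 5.5 × (1 - 0.005528) = 5.5 × 0.99447 = 5.4696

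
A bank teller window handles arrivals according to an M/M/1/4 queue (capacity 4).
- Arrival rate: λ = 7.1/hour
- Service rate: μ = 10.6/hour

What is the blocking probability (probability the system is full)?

ρ = λ/μ = 7.1/10.6 = 0.66981
P₀ = (1-ρ)/(1-ρ^(K+1)) = (1-0.66981)/(1-0.66981^5) = 0.3302/0.8652 = 0.3816
P_K = P₀×ρ^K = 0.3816 × 0.66981^4 = 0.3816 × 0.2013 = 0.07682
Blocking probability = 7.68%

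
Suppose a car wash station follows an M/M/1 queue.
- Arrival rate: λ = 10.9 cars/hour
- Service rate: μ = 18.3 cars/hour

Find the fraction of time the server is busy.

Server utilization: ρ = λ/μ
ρ = 10.9/18.3 = 0.5956
The server is busy 59.56% of the time.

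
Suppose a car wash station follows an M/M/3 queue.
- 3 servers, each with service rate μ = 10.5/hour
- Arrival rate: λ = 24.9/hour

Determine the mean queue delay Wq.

Traffic intensity: ρ = λ/(cμ) = 24.9/(3×10.5) = 0.7905
Since ρ = 0.7905 < 1, system is stable.
Offered load a = λ/μ = cρ = 24.9/10.5 = 2.3714
P₀ = [ Σₙ₌₀^2 aⁿ/n! + a^3/(3!(1-ρ)) ]⁻¹
Σ = a^0/0! + a^1/1! + a^2/2! = 1.00000 + 2.37143 + 2.81184 = 6.1833
a^3/(3!(1-ρ)) = 13.3361/(6 × 0.209524) = 10.6083
P₀ = 1/(6.1833 + 10.6083) = 0.05955
Lq = P₀·a^3·ρ / (3!(1-ρ)²) = 0.059554 × 13.3361 × 0.79048 / (6 × 0.043900) = 2.3835
Wq = Lq/λ = 2.3835/24.9 = 0.09572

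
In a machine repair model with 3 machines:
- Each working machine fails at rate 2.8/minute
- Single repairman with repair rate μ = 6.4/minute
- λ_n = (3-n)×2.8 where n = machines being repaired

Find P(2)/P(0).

P(2)/P(0) = ∏_{i=0}^{2-1} λ_i/μ_{i+1}
= (3-0)×2.8/6.4 × (3-1)×2.8/6.4
= 1.1484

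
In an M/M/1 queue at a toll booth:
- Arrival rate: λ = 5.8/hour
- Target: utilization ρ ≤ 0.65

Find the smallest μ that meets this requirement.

ρ = λ/μ, so μ = λ/ρ
μ ≥ 5.8/0.65 = 8.9231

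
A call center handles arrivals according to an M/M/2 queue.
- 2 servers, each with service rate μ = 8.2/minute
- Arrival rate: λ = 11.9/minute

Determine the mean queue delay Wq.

Traffic intensity: ρ = λ/(cμ) = 11.9/(2×8.2) = 0.7256
Since ρ = 0.7256 < 1, system is stable.
Offered load a = λ/μ = cρ = 11.9/8.2 = 1.4512
P₀ = [ Σₙ₌₀^1 aⁿ/n! + a^2/(2!(1-ρ)) ]⁻¹
Σ = a^0/0! + a^1/1! = 1.0000 + 1.4512 = 2.4512
a^2/(2!(1-ρ)) = 2.10604/(2 × 0.274390) = 3.8377
P₀ = 1/(2.4512 + 3.8377) = 0.1590
Lq = P₀·a^2·ρ / (2!(1-ρ)²) = 0.15901 × 2.1060 × 0.72561 / (2 × 0.075290) = 1.6137
Wq = Lq/λ = 1.6137/11.9 = 0.1356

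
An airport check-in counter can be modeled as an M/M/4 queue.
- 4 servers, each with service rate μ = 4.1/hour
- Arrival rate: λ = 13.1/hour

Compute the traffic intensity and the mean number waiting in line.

Traffic intensity: ρ = λ/(cμ) = 13.1/(4×4.1) = 0.7988
Since ρ = 0.7988 < 1, system is stable.
Offered load a = λ/μ = cρ = 13.1/4.1 = 3.1951
P₀ = [ Σₙ₌₀^3 aⁿ/n! + a^4/(4!(1-ρ)) ]⁻¹
Σ = a^0/0! + a^1/1! + a^2/2! + a^3/3! = 1.0000 + 3.1951 + 5.1044 + 5.4364 = 14.7359
a^4/(4!(1-ρ)) = 104.2197/(24 × 0.20122) = 21.5808
P₀ = 1/(14.7359 + 21.5808) = 0.02754
Lq = P₀·a^4·ρ / (4!(1-ρ)²) = 0.027535 × 104.2197 × 0.79878 / (24 × 0.040489) = 2.3589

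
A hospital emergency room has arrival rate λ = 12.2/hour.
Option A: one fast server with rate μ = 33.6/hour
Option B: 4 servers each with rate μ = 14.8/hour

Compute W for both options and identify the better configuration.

Option A: single server μ = 33.6 (M/M/1)
  ρ_A = 12.2/33.6 = 0.3631
  W_A = 1/(μ-λ) = 1/(33.6-12.2) = 1/21.40 = 0.04673

Option B: 4 servers μ = 14.8 (M/M/4)
  ρ_B = λ/(cμ) = 12.2/(4×14.8) = 0.2061
  Offered load a = λ/μ = cρ = 12.2/14.8 = 0.8243
  P₀ = [ Σₙ₌₀^3 aⁿ/n! + a^4/(4!(1-ρ)) ]⁻¹
  Σ = a^0/0! + a^1/1! + a^2/2! + a^3/3! = 1.0000 + 0.82432 + 0.33976 + 0.093356 = 2.2574
  a^4/(4!(1-ρ)) = 0.4617/(24 × 0.7939) = 0.02423
  P₀ = 1/(2.2574 + 0.02423) = 0.4383
  Lq = P₀·a^4·ρ / (4!(1-ρ)²) = 0.4383 × 0.4617 × 0.2061 / (24 × 0.6303) = 0.002757
  Wq_B = Lq/λ = 0.00275686/12.2 = 0.00022597
  W_B = Wq_B + 1/μ = 0.00022597 + 0.067568 = 0.06779

Since W_A = 0.04673 < W_B = 0.06779, Option A (single fast server) has the shorter time in system.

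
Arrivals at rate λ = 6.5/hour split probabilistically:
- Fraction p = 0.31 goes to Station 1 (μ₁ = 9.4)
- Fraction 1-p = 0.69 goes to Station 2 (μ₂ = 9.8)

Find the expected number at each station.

Effective rates: λ₁ = 6.5×0.31 = 2.015, λ₂ = 6.5×0.69 = 4.485
Station 1: ρ₁ = 2.015/9.4 = 0.2144, L₁ = ρ₁/(1-ρ₁) = 0.2144/(1-0.2144) = 0.2729
Station 2: ρ₂ = 4.485/9.8 = 0.45765, L₂ = ρ₂/(1-ρ₂) = 0.45765/(1-0.45765) = 0.8438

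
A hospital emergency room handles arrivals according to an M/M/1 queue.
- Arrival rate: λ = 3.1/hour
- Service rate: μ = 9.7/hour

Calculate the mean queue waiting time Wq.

First, compute utilization: ρ = λ/μ = 3.1/9.7 = 0.3196
For M/M/1: Wq = λ/(μ(μ-λ))
Wq = 3.1/(9.7 × (9.7-3.1))
Wq = 3.1/(9.7 × 6.60)
Wq = 0.04842 hours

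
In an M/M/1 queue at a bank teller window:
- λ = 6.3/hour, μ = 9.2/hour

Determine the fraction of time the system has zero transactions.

ρ = λ/μ = 6.3/9.2 = 0.6848
P(0) = 1 - ρ = 1 - 0.6848 = 0.3152
The server is idle 31.52% of the time.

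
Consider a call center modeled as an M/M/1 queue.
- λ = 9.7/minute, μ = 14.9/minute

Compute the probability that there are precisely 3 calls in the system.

ρ = λ/μ = 9.7/14.9 = 0.6510
P(n) = (1-ρ)ρⁿ
P(3) = (1-0.6510) × 0.6510^3
P(3) = 0.3490 × 0.2759
P(3) = 0.09629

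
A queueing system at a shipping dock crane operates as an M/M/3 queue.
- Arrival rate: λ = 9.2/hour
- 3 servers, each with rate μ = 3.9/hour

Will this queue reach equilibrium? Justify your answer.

Stability requires ρ = λ/(cμ) < 1
ρ = 9.2/(3 × 3.9) = 9.2/11.70 = 0.7863
Since 0.7863 < 1, the system is STABLE.
The servers are busy 78.63% of the time.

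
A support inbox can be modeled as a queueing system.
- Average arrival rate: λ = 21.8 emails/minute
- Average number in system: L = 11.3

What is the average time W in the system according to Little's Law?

Little's Law: L = λW, so W = L/λ
W = 11.3/21.8 = 0.5183 minutes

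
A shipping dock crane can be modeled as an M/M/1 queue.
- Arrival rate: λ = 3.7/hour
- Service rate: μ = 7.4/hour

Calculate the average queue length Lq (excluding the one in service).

ρ = λ/μ = 3.7/7.4 = 0.5000
For M/M/1: Lq = λ²/(μ(μ-λ))
Lq = 13.69/(7.4 × 3.70)
Lq = 0.5000 containers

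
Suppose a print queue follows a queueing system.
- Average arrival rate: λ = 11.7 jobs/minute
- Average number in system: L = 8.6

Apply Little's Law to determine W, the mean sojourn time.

Little's Law: L = λW, so W = L/λ
W = 8.6/11.7 = 0.7350 minutes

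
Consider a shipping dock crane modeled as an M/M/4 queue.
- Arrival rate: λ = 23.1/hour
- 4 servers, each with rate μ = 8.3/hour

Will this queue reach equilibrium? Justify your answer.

Stability requires ρ = λ/(cμ) < 1
ρ = 23.1/(4 × 8.3) = 23.1/33.20 = 0.6958
Since 0.6958 < 1, the system is STABLE.
The servers are busy 69.58% of the time.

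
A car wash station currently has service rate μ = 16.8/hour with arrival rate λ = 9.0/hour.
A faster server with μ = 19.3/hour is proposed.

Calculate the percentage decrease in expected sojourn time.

System 1: ρ₁ = 9.0/16.8 = 0.5357, W₁ = 1/(16.8-9.0) = 0.1282
System 2: ρ₂ = 9.0/19.3 = 0.4663, W₂ = 1/(19.3-9.0) = 0.09709
Improvement: (W₁-W₂)/W₁ = (0.1282-0.09709)/0.1282 = 24.27%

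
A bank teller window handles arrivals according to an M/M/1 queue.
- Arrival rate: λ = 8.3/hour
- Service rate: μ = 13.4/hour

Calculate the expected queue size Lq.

ρ = λ/μ = 8.3/13.4 = 0.6194
For M/M/1: Lq = λ²/(μ(μ-λ))
Lq = 68.89/(13.4 × 5.10)
Lq = 1.0080 transactions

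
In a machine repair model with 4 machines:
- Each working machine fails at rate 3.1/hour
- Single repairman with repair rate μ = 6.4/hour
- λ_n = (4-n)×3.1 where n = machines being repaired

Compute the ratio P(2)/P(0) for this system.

P(2)/P(0) = ∏_{i=0}^{2-1} λ_i/μ_{i+1}
= (4-0)×3.1/6.4 × (4-1)×3.1/6.4
= 2.8154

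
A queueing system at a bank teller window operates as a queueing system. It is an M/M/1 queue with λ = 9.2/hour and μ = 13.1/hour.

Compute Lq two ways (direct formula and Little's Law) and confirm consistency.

Method 1 (direct): Lq = λ²/(μ(μ-λ)) = 84.64/(13.1 × 3.90) = 1.6567

Method 2 (Little's Law):
W = 1/(μ-λ) = 1/3.90 = 0.25641
Wq = W - 1/μ = 0.25641 - 0.076336 = 0.180074
Lq = λWq = 9.2 × 0.180074 = 1.6567 ✔ (matches Method 1)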